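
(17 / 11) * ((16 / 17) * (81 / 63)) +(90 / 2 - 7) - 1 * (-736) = 59742/77 = 775.87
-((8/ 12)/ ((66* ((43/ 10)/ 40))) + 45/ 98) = -230765/417186 = -0.55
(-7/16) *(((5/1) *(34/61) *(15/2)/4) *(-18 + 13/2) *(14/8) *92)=33049275/7808 = 4232.75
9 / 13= 0.69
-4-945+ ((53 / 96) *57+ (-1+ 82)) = -26769/32 = -836.53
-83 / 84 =-0.99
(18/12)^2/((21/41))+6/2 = 207/28 = 7.39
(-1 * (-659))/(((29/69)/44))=2000724/29 = 68990.48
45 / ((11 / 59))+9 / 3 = 2688/11 = 244.36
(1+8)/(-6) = -3/2 = -1.50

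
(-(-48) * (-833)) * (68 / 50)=-1359456/25 = -54378.24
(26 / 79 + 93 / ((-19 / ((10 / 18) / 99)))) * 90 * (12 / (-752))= -672365/1552034 = -0.43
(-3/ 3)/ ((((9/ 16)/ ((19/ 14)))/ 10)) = -1520/63 = -24.13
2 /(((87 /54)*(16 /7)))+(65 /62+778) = 2803411/3596 = 779.59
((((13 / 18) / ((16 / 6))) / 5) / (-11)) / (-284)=13/749760 = 0.00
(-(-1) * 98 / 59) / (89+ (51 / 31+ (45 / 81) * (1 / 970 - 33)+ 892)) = 757764/439924001 = 0.00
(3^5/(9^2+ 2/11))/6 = 891/1786 = 0.50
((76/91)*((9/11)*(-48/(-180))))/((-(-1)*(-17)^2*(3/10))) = 608/289289 = 0.00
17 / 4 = 4.25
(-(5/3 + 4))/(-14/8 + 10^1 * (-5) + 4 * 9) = 68/189 = 0.36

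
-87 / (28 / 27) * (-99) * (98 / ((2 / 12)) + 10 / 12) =273867561/56 = 4890492.16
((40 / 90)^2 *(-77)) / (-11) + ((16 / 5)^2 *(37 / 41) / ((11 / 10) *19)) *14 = 26281136/3470445 = 7.57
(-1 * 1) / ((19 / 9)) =-9/19 = -0.47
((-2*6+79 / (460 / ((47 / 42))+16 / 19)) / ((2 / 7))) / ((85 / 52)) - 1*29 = -848605707/15632860 = -54.28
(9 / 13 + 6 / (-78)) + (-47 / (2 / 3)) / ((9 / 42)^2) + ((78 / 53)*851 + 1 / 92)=-53681773/190164 = -282.29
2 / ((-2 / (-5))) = 5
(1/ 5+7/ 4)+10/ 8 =16/5 = 3.20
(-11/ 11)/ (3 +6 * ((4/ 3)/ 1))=-1/11 = -0.09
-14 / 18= -7/9 = -0.78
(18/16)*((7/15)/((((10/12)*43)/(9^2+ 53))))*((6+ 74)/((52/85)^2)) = 6099345/14534 = 419.66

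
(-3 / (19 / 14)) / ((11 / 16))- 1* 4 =-7.22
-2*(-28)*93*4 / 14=1488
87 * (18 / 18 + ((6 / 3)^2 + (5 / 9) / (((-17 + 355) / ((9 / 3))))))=147175/338 = 435.43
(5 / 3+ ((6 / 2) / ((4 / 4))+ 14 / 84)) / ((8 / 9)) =87/16 = 5.44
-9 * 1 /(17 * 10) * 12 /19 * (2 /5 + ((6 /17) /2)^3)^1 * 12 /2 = -3227364/39672475 = -0.08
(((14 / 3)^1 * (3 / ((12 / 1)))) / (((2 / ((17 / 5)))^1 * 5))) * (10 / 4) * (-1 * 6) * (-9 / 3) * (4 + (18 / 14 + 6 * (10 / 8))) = 9129/40 = 228.22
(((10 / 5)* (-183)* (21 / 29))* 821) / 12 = -1051701/58 = -18132.78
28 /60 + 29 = 442/15 = 29.47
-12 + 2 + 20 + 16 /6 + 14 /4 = 16.17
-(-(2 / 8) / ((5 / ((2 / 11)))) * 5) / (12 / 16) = 2/33 = 0.06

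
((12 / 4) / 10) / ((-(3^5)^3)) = -1/47829690 = 0.00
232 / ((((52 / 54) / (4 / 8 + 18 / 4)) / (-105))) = -1644300/13 = -126484.62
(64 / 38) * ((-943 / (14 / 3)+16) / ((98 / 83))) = -265.42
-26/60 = -0.43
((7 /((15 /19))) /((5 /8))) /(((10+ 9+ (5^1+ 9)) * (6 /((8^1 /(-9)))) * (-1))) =4256/66825 = 0.06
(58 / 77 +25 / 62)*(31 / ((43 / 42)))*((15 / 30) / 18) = 5521/5676 = 0.97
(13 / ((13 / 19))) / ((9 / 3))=19/3 = 6.33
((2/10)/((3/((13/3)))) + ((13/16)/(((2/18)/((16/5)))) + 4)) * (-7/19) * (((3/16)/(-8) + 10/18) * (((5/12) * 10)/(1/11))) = -147031115/590976 = -248.79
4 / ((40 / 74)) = 37/5 = 7.40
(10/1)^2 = 100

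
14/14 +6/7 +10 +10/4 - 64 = -695/14 = -49.64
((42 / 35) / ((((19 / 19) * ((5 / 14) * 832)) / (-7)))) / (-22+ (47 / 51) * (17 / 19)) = 8379/6276400 = 0.00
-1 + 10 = 9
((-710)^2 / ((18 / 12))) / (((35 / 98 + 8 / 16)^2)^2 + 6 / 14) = 96827528/279 = 347052.07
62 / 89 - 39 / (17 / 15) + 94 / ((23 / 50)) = 5937847/34799 = 170.63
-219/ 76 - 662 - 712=-104643/76 = -1376.88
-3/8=-0.38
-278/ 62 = -139/31 = -4.48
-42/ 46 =-21/23 = -0.91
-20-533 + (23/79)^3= -272638400/493039 = -552.98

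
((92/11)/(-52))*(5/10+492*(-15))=339457/286 = 1186.91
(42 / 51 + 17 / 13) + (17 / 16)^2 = 184445/56576 = 3.26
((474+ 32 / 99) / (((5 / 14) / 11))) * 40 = 5259296/9 = 584366.22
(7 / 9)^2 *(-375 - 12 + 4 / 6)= -56791/243 = -233.71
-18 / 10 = -1.80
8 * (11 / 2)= 44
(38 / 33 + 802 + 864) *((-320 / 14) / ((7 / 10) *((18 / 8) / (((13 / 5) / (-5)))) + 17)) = -915466240/335643 = -2727.50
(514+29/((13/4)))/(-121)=-618/143 = -4.32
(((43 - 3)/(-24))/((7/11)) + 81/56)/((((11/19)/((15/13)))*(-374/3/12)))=168435/748748 = 0.22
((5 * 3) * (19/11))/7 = 285/77 = 3.70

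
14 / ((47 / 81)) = 1134/47 = 24.13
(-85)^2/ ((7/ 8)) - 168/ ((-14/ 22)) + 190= 60978/7 = 8711.14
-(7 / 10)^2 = -49/100 = -0.49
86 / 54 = 43/27 = 1.59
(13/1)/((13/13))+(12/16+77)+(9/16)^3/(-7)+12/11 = 91.82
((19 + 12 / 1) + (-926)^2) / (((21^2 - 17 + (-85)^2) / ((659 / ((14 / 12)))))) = 484368954/7649 = 63324.48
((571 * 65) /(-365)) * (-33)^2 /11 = -734877/73 = -10066.81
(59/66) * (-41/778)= -2419/51348 = -0.05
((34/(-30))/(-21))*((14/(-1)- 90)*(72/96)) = -442/105 = -4.21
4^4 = 256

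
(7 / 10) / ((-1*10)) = -7/100 = -0.07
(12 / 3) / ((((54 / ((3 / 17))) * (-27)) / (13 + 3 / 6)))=-1/153 = -0.01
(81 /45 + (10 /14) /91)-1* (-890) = 2840408/3185 = 891.81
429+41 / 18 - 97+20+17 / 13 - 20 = 78527/234 = 335.59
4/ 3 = 1.33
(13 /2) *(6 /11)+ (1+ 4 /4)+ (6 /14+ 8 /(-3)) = 764/231 = 3.31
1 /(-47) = -1/47 = -0.02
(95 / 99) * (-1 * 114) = -3610/33 = -109.39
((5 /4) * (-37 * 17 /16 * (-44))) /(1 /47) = 1625965/16 = 101622.81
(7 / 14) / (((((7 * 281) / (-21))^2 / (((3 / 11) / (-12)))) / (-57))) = 513/6948568 = 0.00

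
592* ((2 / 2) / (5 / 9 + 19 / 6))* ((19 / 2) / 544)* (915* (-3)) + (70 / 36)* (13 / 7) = -78117250/10251 = -7620.45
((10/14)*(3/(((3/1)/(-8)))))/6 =-20/21 = -0.95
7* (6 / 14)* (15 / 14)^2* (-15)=-10125/196 = -51.66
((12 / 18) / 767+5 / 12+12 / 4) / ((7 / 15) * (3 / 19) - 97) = -996075/28250144 = -0.04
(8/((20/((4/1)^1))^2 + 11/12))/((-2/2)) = -96/311 = -0.31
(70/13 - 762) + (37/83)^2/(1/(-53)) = -68703445/89557 = -767.15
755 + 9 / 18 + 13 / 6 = 2273/3 = 757.67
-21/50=-0.42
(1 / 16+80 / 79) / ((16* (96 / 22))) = 4983/323584 = 0.02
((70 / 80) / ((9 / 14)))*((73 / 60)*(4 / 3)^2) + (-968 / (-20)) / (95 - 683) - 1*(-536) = 12832453/23814 = 538.86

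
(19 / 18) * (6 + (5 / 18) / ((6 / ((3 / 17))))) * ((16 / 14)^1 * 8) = 57.98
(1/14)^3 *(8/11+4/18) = 47/135828 = 0.00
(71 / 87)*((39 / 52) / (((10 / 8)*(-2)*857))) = -71/248530 = 0.00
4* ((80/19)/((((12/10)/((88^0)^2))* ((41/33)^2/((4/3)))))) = 387200/31939 = 12.12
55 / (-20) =-11/4 = -2.75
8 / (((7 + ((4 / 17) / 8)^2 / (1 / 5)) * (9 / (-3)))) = -9248/24291 = -0.38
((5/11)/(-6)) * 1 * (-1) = 5/66 = 0.08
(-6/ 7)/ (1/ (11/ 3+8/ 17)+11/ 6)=-7596/18389 = -0.41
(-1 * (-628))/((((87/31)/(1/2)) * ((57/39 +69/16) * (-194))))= -1012336/10135239 = -0.10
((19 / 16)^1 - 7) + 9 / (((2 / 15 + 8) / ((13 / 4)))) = -2163/976 = -2.22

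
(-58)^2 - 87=3277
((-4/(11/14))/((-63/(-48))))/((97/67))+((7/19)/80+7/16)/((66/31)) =-751573/304095 = -2.47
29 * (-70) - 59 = -2089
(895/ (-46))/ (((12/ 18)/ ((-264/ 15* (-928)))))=-10963392/23 = -476669.22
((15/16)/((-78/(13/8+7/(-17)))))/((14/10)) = -4125/396032 = -0.01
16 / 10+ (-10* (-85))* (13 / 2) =27633/5 = 5526.60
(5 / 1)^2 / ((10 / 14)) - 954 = -919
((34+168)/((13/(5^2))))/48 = 2525/312 = 8.09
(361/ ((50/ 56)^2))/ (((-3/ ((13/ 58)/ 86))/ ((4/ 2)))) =-1839656/2338125 = -0.79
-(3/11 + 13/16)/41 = -191/7216 = -0.03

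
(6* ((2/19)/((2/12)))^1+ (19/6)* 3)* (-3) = -1515/38 = -39.87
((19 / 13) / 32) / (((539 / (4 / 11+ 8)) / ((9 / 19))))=207/616616 = 0.00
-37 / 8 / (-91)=37/728 = 0.05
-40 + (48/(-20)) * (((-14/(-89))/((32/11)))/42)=-142411/3560 = -40.00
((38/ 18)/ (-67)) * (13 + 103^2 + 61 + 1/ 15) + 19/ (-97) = -295505233/877365 = -336.81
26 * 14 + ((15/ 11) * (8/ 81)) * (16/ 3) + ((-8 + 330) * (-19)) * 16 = -86893244/891 = -97523.28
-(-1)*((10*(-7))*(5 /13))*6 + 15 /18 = -12535/78 = -160.71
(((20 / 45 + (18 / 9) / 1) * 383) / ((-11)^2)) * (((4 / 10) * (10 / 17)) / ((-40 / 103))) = -39449/8415 = -4.69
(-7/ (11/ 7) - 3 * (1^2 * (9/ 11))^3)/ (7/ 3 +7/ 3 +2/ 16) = -194784/153065 = -1.27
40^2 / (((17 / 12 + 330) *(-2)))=-9600/3977 = -2.41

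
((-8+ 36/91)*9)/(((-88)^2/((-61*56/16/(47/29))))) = 2754333/2365792 = 1.16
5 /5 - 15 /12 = -0.25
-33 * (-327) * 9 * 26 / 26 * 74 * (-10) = -71868060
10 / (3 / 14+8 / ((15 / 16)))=2100/1837 = 1.14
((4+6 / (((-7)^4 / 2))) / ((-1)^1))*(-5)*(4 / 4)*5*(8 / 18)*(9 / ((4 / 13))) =1301.62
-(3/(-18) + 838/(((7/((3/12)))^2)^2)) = 152407/921984 = 0.17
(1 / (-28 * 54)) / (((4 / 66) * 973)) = -11/980784 = 0.00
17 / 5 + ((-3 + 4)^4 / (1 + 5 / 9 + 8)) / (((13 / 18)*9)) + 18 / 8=63347/11180 = 5.67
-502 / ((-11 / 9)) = 4518/11 = 410.73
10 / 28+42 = 593/14 = 42.36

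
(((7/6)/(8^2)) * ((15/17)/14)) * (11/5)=11/4352 = 0.00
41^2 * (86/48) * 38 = 1373377/12 = 114448.08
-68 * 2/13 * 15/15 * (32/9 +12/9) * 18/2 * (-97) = 580448/13 = 44649.85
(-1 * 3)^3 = -27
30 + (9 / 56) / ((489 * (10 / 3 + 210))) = 30.00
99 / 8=12.38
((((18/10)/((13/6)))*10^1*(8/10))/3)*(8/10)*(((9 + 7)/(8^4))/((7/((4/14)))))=9/31850 = 0.00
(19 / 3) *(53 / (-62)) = -1007/186 = -5.41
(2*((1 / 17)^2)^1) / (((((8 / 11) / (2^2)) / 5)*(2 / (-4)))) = -110/289 = -0.38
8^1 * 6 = 48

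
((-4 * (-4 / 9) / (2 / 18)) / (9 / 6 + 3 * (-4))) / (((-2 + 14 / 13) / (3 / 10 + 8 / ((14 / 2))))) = 2.38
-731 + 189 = -542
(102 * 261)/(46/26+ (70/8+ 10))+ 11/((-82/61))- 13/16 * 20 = 222756947/174988 = 1272.98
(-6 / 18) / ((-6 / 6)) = 1/3 = 0.33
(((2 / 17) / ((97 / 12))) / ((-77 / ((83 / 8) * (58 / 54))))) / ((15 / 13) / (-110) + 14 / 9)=-62582/45906511 = 0.00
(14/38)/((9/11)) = 77/171 = 0.45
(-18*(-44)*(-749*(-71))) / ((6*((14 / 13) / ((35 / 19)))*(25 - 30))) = -2401451.68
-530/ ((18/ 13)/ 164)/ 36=-141245/81 = -1743.77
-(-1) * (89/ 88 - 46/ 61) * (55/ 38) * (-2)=-6905/9272 = -0.74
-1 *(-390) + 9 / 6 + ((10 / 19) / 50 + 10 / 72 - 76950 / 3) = -86383559/3420 = -25258.35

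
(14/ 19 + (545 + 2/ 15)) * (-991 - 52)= -569342.59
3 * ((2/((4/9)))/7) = 27/14 = 1.93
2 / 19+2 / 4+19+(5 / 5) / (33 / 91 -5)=77733/4009 = 19.39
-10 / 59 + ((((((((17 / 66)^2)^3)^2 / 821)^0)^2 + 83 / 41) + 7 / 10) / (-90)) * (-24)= 49812/60475 = 0.82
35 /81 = 0.43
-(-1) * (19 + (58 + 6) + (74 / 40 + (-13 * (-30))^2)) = 3043697/20 = 152184.85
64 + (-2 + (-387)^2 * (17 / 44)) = 2548801/44 = 57927.30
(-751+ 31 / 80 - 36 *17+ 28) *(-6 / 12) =106769/160 = 667.31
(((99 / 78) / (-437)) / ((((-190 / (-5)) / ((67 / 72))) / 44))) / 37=-8107/95849832 = 0.00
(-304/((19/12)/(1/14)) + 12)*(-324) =3888/7 = 555.43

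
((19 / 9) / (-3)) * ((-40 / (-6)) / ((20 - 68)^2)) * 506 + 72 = 70.97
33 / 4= 8.25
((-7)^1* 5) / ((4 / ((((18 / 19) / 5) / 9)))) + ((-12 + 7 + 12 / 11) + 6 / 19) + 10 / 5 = -1.78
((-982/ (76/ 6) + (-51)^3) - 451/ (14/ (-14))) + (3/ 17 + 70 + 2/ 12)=-256217521/1938 = -132207.18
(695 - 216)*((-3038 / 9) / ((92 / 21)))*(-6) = 221443.78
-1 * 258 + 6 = -252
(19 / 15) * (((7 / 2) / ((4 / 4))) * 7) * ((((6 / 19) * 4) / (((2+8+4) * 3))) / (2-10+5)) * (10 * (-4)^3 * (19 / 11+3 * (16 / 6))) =191744/99 = 1936.81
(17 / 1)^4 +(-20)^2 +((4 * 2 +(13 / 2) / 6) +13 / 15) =1678619/20 = 83930.95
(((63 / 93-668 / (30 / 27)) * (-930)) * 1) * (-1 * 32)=-17871552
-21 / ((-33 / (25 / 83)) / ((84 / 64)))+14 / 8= 2.00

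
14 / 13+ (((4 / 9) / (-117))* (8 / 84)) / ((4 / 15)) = 7928/7371 = 1.08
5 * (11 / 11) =5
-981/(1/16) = -15696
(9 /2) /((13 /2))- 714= -9273/13 = -713.31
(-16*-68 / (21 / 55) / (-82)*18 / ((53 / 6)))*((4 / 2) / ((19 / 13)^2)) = -364066560/5491171 = -66.30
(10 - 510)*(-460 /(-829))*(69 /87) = -220.04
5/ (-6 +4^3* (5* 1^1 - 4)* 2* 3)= 5/378 = 0.01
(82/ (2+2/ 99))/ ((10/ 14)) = 28413/500 = 56.83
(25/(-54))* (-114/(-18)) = -475/162 = -2.93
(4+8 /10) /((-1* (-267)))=8/445 = 0.02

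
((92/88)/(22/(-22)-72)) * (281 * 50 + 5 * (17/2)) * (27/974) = -17502885/3128488 = -5.59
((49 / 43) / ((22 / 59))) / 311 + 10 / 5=591303/294206 = 2.01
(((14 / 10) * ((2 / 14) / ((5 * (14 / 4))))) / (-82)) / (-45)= 1/322875 = 0.00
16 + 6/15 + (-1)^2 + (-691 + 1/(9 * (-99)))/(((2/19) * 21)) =-27617038/93555 = -295.20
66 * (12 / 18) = 44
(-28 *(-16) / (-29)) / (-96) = 14/87 = 0.16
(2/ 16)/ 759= 1/6072 = 0.00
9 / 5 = 1.80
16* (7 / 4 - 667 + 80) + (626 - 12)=-8750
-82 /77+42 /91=-604/1001 = -0.60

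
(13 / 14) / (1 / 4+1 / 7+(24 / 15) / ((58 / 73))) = 3770/9771 = 0.39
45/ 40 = 1.12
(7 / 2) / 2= 7/4 = 1.75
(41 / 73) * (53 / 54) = 2173/3942 = 0.55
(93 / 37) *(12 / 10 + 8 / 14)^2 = 357492/45325 = 7.89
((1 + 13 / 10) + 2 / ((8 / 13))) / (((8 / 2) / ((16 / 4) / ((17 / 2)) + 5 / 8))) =16539/10880 = 1.52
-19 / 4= -4.75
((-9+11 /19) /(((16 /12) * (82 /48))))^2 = 8294400/606841 = 13.67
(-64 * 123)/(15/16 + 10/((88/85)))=-1385472/1865 = -742.88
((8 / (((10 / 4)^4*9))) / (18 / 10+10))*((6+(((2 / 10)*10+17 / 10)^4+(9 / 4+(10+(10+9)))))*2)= 67696/78125 = 0.87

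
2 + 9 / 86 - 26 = -2055/86 = -23.90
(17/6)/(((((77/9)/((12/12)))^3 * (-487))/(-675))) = 2788425/444663142 = 0.01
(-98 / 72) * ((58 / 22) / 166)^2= -41209/120033936 = 0.00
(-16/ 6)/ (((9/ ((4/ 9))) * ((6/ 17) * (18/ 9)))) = -136/729 = -0.19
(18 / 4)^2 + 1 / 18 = 20.31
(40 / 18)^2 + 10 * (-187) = -151070/81 = -1865.06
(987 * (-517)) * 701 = -357705579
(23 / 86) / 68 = 23/5848 = 0.00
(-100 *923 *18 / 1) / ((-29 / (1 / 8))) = 207675/29 = 7161.21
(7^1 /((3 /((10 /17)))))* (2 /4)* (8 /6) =140/153 = 0.92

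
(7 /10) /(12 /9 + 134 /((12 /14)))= 21/4730 = 0.00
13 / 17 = 0.76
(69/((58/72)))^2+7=6176143/841 = 7343.81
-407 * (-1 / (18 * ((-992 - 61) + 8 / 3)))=-407/18906 = -0.02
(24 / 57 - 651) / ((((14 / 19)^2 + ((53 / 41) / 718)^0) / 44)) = -10333796/557 = -18552.60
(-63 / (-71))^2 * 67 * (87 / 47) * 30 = 694059030/236927 = 2929.42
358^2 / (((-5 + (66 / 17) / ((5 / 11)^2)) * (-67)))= -54469700/392687 = -138.71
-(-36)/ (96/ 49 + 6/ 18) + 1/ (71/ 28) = 385168/23927 = 16.10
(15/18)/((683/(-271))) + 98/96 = 22627/32784 = 0.69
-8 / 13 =-0.62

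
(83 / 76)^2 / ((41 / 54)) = 186003/118408 = 1.57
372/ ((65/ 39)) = 223.20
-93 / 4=-23.25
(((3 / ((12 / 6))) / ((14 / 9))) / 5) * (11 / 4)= 0.53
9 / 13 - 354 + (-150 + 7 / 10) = -65339/130 = -502.61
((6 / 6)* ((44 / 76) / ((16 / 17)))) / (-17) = -11/304 = -0.04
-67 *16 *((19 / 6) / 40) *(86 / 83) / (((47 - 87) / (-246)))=-2244299/4150 = -540.79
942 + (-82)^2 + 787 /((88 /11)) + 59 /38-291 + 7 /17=7475.34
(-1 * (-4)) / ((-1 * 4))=-1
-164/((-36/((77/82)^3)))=456533/121032 = 3.77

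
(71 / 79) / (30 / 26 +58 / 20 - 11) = -9230/71337 = -0.13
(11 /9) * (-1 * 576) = -704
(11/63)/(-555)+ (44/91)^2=9657307/41363595 = 0.23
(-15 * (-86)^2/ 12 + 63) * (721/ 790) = -8380.03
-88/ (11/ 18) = -144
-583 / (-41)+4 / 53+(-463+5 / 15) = -448.37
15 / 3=5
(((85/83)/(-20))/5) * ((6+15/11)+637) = -30124/4565 = -6.60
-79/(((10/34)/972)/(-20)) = 5221584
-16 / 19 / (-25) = 16/475 = 0.03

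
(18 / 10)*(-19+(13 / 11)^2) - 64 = -95.69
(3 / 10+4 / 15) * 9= 51/10 = 5.10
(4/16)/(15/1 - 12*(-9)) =1/492 = 0.00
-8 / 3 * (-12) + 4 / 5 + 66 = 494/5 = 98.80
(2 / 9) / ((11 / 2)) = 4/99 = 0.04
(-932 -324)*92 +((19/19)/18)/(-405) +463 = -838998811/7290 = -115089.00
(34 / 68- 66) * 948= -62094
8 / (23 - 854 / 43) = 344/135 = 2.55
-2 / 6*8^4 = -4096/3 = -1365.33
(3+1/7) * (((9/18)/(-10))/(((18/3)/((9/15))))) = -11/700 = -0.02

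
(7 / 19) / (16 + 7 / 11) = 77/3477 = 0.02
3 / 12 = 1/4 = 0.25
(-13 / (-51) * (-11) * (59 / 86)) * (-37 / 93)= 312169/407898 = 0.77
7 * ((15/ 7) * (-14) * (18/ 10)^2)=-3402/5 = -680.40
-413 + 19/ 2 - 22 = -851/2 = -425.50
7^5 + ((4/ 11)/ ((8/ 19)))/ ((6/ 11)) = 201703/12 = 16808.58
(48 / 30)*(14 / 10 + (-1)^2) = 96/25 = 3.84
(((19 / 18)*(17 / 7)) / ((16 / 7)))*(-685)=-221255/288 = -768.25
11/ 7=1.57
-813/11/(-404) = 813/4444 = 0.18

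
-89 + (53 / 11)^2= -7960/121 = -65.79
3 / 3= 1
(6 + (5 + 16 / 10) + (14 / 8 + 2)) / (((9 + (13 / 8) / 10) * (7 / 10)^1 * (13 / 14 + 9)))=26160/101887 = 0.26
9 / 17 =0.53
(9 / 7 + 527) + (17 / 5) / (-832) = 528.28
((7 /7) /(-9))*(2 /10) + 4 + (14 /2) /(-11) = 1654/495 = 3.34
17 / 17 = 1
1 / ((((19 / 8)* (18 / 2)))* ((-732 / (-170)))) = 340/31293 = 0.01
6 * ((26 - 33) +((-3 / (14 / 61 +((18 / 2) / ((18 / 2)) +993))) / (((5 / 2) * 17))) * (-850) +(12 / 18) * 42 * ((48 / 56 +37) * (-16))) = -101801.64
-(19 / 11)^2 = -361/121 = -2.98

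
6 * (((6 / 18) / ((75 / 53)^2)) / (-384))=-2809/1080000 = 0.00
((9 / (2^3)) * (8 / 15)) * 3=9/5 = 1.80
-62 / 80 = -31/40 = -0.78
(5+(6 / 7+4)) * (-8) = -552/7 = -78.86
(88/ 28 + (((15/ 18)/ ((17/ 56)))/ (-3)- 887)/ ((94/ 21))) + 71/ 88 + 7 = -276726991/1476552 = -187.41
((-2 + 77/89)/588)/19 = -101/994308 = 0.00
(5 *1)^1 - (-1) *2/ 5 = 5.40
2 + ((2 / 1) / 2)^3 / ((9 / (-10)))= 8/9 = 0.89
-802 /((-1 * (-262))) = -401/131 = -3.06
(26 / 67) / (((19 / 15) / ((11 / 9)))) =1430/3819 = 0.37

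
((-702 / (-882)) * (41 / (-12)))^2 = 284089/38416 = 7.40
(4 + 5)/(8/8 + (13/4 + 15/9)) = 108/71 = 1.52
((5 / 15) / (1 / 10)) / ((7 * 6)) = 5/63 = 0.08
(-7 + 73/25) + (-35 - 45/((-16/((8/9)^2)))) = -36.86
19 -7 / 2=31/2 = 15.50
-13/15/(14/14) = -13/15 = -0.87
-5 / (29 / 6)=-30/29 = -1.03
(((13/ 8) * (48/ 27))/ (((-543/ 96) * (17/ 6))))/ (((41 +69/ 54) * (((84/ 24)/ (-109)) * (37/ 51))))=6529536/35674919 = 0.18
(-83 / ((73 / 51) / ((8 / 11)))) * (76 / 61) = -2573664/48983 = -52.54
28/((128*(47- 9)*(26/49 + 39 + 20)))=343/3547072 = 0.00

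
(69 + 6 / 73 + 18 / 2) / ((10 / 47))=26790/73 = 366.99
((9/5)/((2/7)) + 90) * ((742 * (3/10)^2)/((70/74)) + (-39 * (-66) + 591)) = 778969737/2500 = 311587.89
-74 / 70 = -37/35 = -1.06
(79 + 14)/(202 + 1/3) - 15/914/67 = 17076297/37171466 = 0.46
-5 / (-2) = 5/2 = 2.50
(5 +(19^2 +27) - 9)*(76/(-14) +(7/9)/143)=-6253696/3003 = -2082.48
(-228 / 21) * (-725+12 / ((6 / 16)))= 7524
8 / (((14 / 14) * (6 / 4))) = 16/3 = 5.33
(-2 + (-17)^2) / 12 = 287/12 = 23.92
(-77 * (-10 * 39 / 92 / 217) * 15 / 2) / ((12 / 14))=75075/5704 = 13.16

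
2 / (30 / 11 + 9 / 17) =374/609 = 0.61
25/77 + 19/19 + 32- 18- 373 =-357.68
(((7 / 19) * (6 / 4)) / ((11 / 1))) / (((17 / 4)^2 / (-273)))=-45864/60401 = -0.76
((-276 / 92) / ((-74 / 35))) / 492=35/12136 = 0.00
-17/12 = -1.42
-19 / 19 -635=-636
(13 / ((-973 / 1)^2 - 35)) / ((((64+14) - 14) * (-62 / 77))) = -143/536640256 = 0.00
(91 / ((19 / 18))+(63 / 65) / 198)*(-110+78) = -37479568/13585 = -2758.89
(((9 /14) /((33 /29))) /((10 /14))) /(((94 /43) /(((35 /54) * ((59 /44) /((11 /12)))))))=515011/1501368 = 0.34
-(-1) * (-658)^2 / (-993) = -432964/993 = -436.02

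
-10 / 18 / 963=-5/8667 = 0.00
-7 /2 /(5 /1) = -7/10 = -0.70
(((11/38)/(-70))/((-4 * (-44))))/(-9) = 1/383040 = 0.00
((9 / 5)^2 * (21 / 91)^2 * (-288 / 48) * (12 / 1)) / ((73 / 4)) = -209952/308425 = -0.68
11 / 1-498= -487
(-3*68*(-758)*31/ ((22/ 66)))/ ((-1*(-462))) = 2396796/77 = 31127.22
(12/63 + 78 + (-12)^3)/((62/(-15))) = 86615/217 = 399.15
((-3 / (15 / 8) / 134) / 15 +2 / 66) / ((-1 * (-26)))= 1631/1437150 = 0.00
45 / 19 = 2.37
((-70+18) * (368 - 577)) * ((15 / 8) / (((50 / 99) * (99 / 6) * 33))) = 741/10 = 74.10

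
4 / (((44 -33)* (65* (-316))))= -1/56485 = 0.00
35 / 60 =7/12 = 0.58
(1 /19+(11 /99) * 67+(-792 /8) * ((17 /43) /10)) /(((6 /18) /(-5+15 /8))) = -1317335/39216 = -33.59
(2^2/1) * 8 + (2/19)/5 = 3042/95 = 32.02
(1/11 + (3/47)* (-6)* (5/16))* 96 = -1428/517 = -2.76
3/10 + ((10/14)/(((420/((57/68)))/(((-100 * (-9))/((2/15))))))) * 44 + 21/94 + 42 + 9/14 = 91331574/195755 = 466.56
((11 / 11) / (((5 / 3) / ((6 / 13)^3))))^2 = 419904/120670225 = 0.00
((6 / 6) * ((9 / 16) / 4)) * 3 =27/64 = 0.42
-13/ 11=-1.18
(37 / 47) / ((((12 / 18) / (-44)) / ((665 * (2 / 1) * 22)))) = -71452920/47 = -1520274.89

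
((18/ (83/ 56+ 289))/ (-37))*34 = -34272/601879 = -0.06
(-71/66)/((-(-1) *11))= -71/726 = -0.10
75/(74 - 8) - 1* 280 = -6135/22 = -278.86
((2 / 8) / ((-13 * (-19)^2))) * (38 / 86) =-1/42484 = 0.00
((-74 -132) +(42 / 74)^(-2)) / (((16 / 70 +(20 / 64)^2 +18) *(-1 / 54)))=687183360/1149421 = 597.85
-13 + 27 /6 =-8.50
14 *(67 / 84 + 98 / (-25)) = -6557/150 = -43.71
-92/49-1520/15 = -103.21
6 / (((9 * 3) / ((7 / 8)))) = 7/36 = 0.19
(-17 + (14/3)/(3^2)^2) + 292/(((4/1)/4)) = 66839/243 = 275.06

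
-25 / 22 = -1.14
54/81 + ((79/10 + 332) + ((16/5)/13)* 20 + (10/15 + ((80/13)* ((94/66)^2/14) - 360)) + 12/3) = -8871299/990990 = -8.95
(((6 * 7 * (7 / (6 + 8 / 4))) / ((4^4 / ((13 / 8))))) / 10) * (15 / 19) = 5733/311296 = 0.02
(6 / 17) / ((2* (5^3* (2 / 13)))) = 39/4250 = 0.01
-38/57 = -2/3 = -0.67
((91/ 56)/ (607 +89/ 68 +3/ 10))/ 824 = 1105/341015696 = 0.00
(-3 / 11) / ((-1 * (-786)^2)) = 1/2265252 = 0.00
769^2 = 591361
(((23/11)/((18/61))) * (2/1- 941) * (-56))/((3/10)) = 122958920/99 = 1242009.29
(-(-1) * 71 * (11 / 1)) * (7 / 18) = 5467/18 = 303.72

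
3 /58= 0.05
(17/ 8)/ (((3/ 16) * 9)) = 34/27 = 1.26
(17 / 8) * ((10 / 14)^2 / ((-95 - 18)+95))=-425/7056 = -0.06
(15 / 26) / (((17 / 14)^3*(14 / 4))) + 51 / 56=3586599/3576664 = 1.00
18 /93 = 6/31 = 0.19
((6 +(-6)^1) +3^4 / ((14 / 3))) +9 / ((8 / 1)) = 1035/56 = 18.48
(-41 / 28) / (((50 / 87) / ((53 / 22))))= -189051/30800 = -6.14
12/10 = 6/5 = 1.20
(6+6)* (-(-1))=12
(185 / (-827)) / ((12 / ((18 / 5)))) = -111/1654 = -0.07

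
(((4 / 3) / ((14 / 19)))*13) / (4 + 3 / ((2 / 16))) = 247/294 = 0.84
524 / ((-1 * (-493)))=524/493 = 1.06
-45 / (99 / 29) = -145/11 = -13.18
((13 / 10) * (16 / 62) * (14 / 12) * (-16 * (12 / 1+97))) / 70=-9.75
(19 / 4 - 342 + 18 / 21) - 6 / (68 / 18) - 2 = -161831/476 = -339.98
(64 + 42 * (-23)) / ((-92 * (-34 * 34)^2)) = 451/61471456 = 0.00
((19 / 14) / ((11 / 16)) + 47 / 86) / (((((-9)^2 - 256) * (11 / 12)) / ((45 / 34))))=-450657/21670495 = -0.02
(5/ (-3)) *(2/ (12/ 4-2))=-10/3 = -3.33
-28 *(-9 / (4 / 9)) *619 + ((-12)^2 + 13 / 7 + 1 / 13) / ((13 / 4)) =415254179/1183 = 351017.90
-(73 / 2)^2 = -5329/4 = -1332.25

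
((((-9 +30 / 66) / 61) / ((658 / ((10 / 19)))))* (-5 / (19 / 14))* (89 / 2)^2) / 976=198025/236417456 = 0.00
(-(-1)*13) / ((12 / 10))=65/6 = 10.83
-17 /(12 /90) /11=-255/22 = -11.59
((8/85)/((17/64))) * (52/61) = 26624/88145 = 0.30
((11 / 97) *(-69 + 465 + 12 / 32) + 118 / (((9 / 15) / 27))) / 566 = 4155441/439216 = 9.46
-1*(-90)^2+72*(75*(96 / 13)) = 413100/13 = 31776.92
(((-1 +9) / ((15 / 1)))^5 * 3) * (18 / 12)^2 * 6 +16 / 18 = 74152/28125 = 2.64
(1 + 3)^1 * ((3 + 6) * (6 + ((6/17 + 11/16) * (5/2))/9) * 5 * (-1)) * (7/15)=-215537/408 = -528.28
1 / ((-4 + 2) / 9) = -4.50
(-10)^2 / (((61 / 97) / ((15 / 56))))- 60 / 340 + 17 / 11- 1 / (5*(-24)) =421324789/9581880 = 43.97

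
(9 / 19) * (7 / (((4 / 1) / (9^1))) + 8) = 45/4 = 11.25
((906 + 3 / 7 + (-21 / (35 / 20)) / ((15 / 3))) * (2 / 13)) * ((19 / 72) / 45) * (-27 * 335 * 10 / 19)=-706649/182 = -3882.69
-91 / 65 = -1.40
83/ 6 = 13.83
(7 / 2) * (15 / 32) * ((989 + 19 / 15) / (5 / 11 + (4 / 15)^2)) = 128672775/41632 = 3090.72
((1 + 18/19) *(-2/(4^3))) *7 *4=-1.70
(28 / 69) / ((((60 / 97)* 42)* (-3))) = -97/18630 = -0.01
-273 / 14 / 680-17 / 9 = -23471/12240 = -1.92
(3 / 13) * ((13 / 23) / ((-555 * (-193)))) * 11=11/821215 = 0.00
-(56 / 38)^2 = -784/361 = -2.17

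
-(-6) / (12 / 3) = 3/2 = 1.50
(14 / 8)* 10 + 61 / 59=2187/118 = 18.53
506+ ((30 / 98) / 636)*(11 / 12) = 63075991/124656 = 506.00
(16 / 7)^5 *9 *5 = 47185920/16807 = 2807.52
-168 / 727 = -0.23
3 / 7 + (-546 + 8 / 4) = -3805/7 = -543.57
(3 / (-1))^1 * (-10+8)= 6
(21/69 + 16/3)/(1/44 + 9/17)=10.21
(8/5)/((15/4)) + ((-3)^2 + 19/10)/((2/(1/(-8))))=-611/2400 = -0.25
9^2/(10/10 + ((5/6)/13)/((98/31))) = 619164/7799 = 79.39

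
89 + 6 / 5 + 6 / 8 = 1819/20 = 90.95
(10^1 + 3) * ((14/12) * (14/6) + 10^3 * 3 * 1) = 702637/18 = 39035.39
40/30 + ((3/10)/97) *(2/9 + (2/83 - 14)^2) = 6475583/3341165 = 1.94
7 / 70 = 1/10 = 0.10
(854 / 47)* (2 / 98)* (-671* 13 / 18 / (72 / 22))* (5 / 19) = -29265665/2025324 = -14.45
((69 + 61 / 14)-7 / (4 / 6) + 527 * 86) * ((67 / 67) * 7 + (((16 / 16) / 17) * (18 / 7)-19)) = -447948540/833 = -537753.35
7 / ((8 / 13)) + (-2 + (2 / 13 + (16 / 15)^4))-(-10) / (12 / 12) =109635119/5265000 = 20.82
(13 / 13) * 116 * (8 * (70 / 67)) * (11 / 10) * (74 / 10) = 2643872/335 = 7892.16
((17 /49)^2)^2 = 83521/5764801 = 0.01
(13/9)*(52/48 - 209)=-32435/108 = -300.32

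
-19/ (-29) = 19/29 = 0.66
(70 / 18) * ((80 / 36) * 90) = 7000/9 = 777.78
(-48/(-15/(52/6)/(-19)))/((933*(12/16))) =-31616/41985 = -0.75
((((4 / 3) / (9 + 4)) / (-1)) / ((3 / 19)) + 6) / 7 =626/819 = 0.76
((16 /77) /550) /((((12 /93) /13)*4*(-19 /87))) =-35061/804650 = -0.04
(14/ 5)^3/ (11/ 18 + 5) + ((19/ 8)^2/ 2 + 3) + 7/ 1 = 27039801/1616000 = 16.73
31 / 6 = 5.17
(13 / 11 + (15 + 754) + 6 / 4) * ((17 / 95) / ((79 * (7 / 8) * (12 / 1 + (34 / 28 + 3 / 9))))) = 6926616/46973795 = 0.15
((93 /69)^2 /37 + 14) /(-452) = -274983/8846996 = -0.03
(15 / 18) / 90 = 1/108 = 0.01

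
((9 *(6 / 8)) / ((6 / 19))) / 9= 2.38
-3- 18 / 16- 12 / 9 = -131/24 = -5.46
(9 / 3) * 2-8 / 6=14/3 = 4.67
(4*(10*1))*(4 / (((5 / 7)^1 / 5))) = 1120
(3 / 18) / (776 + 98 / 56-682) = 2/1149 = 0.00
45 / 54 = 5/6 = 0.83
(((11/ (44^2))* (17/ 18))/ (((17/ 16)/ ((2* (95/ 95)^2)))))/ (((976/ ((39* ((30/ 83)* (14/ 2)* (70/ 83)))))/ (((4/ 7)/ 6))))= 2275/27735114 = 0.00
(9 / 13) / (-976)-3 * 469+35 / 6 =-53334035/38064 = -1401.17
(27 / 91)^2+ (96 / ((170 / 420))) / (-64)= -3.62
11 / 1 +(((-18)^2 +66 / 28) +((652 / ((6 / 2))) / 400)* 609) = 467773/700 = 668.25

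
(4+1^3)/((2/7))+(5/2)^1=20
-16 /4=-4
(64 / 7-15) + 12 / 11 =-367/77 = -4.77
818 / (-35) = -818/35 = -23.37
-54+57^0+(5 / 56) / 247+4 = -677763/13832 = -49.00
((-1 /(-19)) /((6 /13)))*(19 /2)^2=247/24 = 10.29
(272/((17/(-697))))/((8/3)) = -4182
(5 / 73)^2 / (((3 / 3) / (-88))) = -2200/5329 = -0.41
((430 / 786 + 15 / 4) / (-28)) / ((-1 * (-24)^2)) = 965/3621888 = 0.00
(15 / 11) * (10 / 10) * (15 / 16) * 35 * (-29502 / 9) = -1173375/8 = -146671.88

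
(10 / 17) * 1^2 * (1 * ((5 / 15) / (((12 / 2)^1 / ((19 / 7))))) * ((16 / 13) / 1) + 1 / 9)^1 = 270/1547 = 0.17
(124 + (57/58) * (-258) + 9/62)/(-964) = 232673/1733272 = 0.13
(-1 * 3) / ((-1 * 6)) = 0.50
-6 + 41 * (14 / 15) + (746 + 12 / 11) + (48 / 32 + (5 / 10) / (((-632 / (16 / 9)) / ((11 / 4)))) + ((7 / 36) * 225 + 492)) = 51485788/39105 = 1316.60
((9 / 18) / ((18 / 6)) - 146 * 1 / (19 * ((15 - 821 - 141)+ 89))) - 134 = -2181605/16302 = -133.82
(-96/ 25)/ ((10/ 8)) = -384/125 = -3.07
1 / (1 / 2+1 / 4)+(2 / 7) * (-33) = -170/21 = -8.10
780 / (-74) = -390/37 = -10.54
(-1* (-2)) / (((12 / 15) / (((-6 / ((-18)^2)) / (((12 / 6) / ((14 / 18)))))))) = -35/1944 = -0.02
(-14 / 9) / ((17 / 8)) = -112/153 = -0.73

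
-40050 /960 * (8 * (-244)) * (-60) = -4886100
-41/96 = -0.43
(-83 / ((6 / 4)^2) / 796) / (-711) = 83/1273401 = 0.00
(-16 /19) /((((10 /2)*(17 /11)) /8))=-1408/1615 = -0.87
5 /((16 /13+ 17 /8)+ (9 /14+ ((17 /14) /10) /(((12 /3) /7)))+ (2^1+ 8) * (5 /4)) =36400/121657 = 0.30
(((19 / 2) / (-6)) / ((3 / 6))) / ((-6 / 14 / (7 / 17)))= 931/306 = 3.04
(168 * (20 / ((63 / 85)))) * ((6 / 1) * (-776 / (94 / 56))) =-591001600/47 = -12574502.13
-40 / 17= -2.35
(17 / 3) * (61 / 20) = 1037/60 = 17.28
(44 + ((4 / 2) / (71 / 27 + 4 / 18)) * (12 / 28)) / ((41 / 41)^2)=23878/539 = 44.30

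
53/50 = 1.06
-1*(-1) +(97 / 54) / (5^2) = 1447/1350 = 1.07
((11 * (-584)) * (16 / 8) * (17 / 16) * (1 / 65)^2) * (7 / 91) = -13651/54925 = -0.25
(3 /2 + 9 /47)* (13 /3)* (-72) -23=-550.74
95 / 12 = 7.92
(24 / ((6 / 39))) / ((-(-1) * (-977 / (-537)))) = 83772/977 = 85.74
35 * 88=3080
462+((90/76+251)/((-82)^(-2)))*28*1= 902114066/19 = 47479687.68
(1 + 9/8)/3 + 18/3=161/24 = 6.71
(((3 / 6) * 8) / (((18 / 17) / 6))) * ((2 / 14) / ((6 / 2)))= 68/63 = 1.08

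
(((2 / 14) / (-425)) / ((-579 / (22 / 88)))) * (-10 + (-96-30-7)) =-143/6890100 = 0.00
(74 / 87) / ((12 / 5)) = 185/522 = 0.35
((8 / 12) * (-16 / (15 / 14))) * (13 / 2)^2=-18928/45 = -420.62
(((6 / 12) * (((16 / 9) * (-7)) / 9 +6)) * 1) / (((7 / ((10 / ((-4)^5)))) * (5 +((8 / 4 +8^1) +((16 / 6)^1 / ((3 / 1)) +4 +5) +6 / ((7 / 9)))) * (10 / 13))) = -187/1456128 = 0.00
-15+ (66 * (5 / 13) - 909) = -11682/13 = -898.62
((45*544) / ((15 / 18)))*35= 1028160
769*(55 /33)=3845/3 = 1281.67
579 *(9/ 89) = 5211/89 = 58.55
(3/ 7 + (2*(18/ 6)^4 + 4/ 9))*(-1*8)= -82088/63 = -1302.98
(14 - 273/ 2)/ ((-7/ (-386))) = -6755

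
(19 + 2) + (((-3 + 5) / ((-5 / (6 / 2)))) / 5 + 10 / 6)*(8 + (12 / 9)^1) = 7721/225 = 34.32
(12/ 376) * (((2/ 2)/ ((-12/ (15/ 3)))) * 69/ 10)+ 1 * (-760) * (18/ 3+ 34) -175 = -22992469/752 = -30575.09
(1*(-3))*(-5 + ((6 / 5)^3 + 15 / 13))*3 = 30978/1625 = 19.06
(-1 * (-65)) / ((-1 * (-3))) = 21.67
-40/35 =-8/7 = -1.14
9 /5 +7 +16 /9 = 476/45 = 10.58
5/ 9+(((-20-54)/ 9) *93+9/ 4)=-27427/36 = -761.86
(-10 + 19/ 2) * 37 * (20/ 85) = -74/17 = -4.35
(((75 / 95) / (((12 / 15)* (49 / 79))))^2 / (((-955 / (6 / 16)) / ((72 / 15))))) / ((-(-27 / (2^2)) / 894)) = -209229525/331102702 = -0.63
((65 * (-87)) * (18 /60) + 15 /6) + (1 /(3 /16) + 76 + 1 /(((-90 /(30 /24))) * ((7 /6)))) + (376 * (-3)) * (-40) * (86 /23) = 107610395/644 = 167096.89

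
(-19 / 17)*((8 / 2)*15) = -1140/17 = -67.06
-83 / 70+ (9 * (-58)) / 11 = -48.64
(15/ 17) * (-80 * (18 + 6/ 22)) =-241200/187 = -1289.84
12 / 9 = 4/3 = 1.33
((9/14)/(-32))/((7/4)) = -9/784 = -0.01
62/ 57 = 1.09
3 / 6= 1/2 = 0.50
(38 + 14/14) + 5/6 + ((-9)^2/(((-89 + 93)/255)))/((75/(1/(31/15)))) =27211/372 = 73.15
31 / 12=2.58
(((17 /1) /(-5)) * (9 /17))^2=3.24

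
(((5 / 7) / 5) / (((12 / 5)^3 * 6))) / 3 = 125/217728 = 0.00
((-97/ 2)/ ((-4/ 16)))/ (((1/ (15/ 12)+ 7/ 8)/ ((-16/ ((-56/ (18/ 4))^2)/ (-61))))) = 39285/200263 = 0.20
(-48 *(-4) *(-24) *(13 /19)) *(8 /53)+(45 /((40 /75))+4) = -3121907/8056 = -387.53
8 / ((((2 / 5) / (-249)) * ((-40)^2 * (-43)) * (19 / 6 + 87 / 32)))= 1494/121475 = 0.01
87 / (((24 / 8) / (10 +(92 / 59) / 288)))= 1232587/4248 = 290.16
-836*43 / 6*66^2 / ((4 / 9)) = -58721058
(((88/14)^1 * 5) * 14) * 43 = 18920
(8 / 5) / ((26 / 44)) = 176/65 = 2.71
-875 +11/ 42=-874.74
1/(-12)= -1/12 = -0.08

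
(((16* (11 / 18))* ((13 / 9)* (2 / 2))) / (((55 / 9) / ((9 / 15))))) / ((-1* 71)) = -104/5325 = -0.02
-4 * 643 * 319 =-820468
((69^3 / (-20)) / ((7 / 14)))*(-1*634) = 104137353/5 = 20827470.60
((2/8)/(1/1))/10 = 1/40 = 0.02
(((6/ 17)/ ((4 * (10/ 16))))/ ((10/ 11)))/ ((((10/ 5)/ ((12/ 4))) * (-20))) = -0.01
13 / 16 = 0.81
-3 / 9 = -1/3 = -0.33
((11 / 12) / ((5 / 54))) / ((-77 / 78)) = -351/35 = -10.03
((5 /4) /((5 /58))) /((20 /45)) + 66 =789/8 = 98.62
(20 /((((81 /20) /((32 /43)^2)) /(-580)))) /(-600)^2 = -29696/6739605 = 0.00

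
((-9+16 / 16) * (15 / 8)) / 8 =-15/8 = -1.88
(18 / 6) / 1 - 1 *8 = -5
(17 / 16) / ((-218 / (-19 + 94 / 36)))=5015/62784 = 0.08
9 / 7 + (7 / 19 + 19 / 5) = 3627/665 = 5.45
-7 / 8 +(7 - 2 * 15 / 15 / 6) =5.79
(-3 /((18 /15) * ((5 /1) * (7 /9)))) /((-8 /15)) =135/112 = 1.21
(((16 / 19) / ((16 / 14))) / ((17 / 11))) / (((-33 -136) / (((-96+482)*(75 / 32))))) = -1114575/436696 = -2.55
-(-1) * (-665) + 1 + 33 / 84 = -18581/28 = -663.61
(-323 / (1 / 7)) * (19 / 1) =-42959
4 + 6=10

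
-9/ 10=-0.90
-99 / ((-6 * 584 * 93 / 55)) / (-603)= -605/21833424 = 0.00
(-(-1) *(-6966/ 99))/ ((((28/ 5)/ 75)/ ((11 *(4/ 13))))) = -290250/91 = -3189.56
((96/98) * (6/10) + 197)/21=48409/5145 = 9.41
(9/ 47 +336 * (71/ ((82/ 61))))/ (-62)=-34197945/119474 = -286.24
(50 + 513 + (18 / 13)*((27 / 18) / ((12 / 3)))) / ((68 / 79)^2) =182880023/240448 = 760.58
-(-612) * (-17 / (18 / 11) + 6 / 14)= -42670/7 = -6095.71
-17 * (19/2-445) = 14807/2 = 7403.50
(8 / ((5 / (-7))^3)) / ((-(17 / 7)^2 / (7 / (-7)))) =-134456/36125 = -3.72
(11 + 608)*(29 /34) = 17951/34 = 527.97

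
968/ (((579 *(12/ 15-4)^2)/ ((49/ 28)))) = 21175/74112 = 0.29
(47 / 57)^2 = 2209/3249 = 0.68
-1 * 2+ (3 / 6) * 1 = -3/2 = -1.50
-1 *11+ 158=147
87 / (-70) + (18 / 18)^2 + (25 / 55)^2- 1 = -8777/8470 = -1.04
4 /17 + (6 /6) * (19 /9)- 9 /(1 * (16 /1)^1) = 1.78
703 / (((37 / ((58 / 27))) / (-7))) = -7714/27 = -285.70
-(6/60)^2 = -1/100 = -0.01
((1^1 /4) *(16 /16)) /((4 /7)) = 0.44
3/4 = 0.75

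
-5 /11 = -0.45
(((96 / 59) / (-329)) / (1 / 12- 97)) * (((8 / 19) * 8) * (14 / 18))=8192/61274981 = 0.00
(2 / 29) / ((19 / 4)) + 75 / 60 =2787/2204 = 1.26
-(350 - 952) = 602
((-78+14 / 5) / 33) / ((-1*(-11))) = -376/1815 = -0.21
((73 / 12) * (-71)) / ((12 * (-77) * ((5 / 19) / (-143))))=-1280201/5040 = -254.01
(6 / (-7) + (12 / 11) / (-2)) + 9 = 585/77 = 7.60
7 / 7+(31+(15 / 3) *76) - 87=325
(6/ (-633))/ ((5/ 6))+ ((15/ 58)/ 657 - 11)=-147553859/13400610 = -11.01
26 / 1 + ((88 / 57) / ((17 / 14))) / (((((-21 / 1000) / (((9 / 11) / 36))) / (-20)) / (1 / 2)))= 115582/2907 = 39.76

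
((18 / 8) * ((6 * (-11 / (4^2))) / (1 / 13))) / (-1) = 3861/32 = 120.66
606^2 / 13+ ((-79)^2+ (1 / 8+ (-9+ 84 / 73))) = 261788853/7592 = 34482.20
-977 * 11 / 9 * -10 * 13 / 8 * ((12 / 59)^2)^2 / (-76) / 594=-508040/690689577 = 0.00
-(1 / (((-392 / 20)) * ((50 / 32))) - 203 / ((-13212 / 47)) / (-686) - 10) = 64957007/6473880 = 10.03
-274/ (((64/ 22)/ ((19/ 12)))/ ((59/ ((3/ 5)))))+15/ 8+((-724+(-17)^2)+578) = -14519.60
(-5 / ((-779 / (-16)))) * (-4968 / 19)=397440/14801 = 26.85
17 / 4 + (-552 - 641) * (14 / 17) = -66519/68 = -978.22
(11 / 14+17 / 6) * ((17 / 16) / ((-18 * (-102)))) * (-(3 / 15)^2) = -19/226800 = 0.00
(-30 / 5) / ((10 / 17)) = -51/5 = -10.20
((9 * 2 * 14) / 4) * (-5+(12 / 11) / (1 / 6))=1071/11 = 97.36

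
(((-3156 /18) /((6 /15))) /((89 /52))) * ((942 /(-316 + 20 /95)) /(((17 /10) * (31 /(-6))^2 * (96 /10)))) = 10198877/5815972 = 1.75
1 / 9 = 0.11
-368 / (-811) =368/811 = 0.45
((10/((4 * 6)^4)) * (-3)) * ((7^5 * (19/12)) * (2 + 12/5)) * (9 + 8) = -59715271/331776 = -179.99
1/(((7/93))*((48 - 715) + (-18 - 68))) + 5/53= 7142/93121 = 0.08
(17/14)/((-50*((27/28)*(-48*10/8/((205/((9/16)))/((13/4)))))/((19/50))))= 105944/5923125 = 0.02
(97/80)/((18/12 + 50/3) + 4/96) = 291/4370 = 0.07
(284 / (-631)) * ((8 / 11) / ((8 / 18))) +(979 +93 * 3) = 8726666/6941 = 1257.26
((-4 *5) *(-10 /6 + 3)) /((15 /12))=-64/3 = -21.33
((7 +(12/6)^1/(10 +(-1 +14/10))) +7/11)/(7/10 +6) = 11195/9581 = 1.17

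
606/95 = 6.38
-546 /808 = -273/404 = -0.68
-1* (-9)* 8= 72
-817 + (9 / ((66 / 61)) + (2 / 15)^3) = -60044449/74250 = -808.68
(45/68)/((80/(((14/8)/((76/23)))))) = 1449/330752 = 0.00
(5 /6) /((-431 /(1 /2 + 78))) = -785/5172 = -0.15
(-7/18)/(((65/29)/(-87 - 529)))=62524/585 = 106.88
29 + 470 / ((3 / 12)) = 1909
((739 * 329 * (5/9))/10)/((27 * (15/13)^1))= 3160703/7290 = 433.57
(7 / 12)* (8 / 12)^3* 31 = 434/81 = 5.36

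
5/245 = 1/49 = 0.02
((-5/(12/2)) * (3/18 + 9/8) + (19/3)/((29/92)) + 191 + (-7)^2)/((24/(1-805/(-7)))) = 1081649/864 = 1251.91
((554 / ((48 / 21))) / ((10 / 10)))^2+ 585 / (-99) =41352771/704 = 58739.73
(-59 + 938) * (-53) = -46587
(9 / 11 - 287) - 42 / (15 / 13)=-17742/55 = -322.58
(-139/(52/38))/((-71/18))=23769/923 = 25.75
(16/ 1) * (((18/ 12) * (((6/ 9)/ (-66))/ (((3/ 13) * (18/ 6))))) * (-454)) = 47216/297 = 158.98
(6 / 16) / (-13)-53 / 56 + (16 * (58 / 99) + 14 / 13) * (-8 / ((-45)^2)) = -2967257/2918916 = -1.02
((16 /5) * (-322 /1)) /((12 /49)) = -63112/15 = -4207.47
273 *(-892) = -243516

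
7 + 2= 9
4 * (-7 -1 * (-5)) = -8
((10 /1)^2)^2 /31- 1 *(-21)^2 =-3671/31 = -118.42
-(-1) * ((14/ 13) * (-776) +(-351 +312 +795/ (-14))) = -169529/182 = -931.48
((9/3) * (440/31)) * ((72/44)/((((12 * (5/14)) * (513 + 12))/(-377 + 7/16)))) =-723/62 = -11.66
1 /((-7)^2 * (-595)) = -1/29155 = 0.00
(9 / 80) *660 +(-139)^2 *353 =27281549/4 = 6820387.25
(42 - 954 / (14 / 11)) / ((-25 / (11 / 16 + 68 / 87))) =675259/16240 = 41.58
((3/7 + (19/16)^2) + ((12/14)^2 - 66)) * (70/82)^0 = -795623/12544 = -63.43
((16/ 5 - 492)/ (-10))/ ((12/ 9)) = 1833/50 = 36.66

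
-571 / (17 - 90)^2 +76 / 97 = 349617/516913 = 0.68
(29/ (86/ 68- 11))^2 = 972196/109561 = 8.87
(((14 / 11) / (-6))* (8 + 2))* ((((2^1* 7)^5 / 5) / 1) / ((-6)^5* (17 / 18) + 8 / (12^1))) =3764768/121165 = 31.07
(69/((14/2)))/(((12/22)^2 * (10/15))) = 2783/56 = 49.70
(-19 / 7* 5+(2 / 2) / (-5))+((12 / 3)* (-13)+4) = -2162/35 = -61.77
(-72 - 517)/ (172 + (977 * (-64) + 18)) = 0.01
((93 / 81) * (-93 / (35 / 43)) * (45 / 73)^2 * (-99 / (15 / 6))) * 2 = 147275172/37303 = 3948.08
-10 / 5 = -2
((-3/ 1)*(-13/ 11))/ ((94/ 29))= 1131/1034 = 1.09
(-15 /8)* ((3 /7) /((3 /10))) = -75/28 = -2.68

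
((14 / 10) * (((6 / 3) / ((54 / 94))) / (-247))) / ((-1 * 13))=658/433485 = 0.00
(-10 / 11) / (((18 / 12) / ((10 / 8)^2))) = -125/132 = -0.95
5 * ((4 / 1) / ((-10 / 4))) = -8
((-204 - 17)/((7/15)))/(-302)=3315/2114 = 1.57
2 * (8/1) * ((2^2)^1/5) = 64/5 = 12.80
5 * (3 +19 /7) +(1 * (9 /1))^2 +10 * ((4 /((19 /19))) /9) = 7183/63 = 114.02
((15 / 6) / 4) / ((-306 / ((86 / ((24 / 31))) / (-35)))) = 1333/205632 = 0.01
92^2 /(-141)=-8464/141 = -60.03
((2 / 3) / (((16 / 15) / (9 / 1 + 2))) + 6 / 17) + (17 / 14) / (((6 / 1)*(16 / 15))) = 56493/7616 = 7.42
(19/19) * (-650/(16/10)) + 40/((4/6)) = -1385/4 = -346.25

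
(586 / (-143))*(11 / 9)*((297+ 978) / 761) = -8.39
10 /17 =0.59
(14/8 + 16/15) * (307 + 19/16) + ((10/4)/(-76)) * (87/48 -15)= 31682707/36480 = 868.50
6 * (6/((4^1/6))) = 54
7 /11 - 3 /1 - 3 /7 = -215/77 = -2.79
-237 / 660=-0.36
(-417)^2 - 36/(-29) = 5042817/29 = 173890.24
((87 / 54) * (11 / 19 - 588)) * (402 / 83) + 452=-4131.77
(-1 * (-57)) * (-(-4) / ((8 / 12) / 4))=1368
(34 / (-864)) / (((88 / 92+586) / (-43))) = 16813/5832000 = 0.00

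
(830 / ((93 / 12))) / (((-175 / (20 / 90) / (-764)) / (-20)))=-4058368/1953 = -2078.02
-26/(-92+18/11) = 143/497 = 0.29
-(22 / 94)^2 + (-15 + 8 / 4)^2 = 373200/2209 = 168.95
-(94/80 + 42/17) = -2479/680 = -3.65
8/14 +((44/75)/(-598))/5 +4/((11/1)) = 8071306/8633625 = 0.93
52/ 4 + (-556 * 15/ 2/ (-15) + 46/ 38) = 5552/19 = 292.21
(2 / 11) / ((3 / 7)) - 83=-2725/33 = -82.58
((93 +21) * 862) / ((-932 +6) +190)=-24567/184 = -133.52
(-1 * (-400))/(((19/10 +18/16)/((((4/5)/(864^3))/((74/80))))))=125/704966328 = 0.00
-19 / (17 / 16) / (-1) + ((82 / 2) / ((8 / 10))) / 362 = 443677/24616 = 18.02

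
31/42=0.74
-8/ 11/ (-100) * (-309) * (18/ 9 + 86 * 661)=-3193824/25 = -127752.96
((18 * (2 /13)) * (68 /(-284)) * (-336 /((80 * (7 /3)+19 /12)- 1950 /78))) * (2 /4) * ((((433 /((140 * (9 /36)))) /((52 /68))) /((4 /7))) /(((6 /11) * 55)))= 126138096/195883675 = 0.64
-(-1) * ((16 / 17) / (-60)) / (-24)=1/1530 = 0.00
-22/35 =-0.63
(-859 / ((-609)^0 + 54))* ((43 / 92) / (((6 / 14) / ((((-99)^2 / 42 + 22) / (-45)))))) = 480181/4968 = 96.65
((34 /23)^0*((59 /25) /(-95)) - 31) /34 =-36842/40375 = -0.91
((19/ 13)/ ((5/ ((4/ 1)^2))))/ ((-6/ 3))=-152/65 = -2.34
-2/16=-1/8 = -0.12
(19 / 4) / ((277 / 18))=0.31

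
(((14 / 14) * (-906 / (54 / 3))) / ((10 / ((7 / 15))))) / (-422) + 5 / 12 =40091/94950 = 0.42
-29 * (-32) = 928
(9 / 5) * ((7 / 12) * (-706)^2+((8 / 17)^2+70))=756434667/1445 = 523484.20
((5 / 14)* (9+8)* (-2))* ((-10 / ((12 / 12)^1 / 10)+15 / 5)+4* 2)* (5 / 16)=37825/112 = 337.72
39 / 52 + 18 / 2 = 39/4 = 9.75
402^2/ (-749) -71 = -214783/749 = -286.76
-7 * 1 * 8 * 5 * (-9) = 2520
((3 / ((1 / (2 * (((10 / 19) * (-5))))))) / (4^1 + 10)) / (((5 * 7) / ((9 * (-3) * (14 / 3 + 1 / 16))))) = 30645/7448 = 4.11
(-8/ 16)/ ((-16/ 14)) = 7/16 = 0.44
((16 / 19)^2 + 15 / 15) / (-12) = -617/4332 = -0.14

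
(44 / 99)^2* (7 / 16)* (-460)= -3220/81 = -39.75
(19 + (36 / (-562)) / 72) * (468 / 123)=832845/11521 = 72.29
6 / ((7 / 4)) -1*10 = -46/7 = -6.57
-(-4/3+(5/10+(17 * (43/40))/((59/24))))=-11683/1770 = -6.60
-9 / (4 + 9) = -9/13 = -0.69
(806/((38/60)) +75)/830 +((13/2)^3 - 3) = 3447305/12616 = 273.25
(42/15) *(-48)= -672/5 = -134.40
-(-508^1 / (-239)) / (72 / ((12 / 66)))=-127/23661 = -0.01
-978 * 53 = -51834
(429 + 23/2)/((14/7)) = 881/4 = 220.25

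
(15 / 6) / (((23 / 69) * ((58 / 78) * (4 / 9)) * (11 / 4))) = 8.25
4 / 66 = 2/33 = 0.06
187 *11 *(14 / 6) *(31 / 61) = 446369/183 = 2439.17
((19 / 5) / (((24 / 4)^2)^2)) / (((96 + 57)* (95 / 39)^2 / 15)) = 169/3488400 = 0.00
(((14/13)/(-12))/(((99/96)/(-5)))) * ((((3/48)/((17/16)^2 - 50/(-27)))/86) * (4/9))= 17920/380063541 = 0.00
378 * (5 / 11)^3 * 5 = 236250/1331 = 177.50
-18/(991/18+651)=-0.03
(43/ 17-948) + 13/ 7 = -112290/119 = -943.61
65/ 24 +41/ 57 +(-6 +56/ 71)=-19249/10792 = -1.78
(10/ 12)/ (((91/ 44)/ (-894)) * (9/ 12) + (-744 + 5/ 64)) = -262240/234103833 = 0.00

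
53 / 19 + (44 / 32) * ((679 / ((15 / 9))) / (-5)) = -415133/3800 = -109.25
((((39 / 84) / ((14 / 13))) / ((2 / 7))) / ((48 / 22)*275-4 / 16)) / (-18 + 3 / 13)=-2197/15516732 = 0.00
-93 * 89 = -8277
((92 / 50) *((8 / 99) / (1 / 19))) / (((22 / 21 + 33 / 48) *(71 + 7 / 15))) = 48944/2148355 = 0.02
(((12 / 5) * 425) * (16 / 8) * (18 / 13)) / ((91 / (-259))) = -1358640/169 = -8039.29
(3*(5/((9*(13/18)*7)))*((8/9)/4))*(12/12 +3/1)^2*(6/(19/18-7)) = -11520/9737 = -1.18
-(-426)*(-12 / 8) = -639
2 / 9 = 0.22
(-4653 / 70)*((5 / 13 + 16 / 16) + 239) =-2908125/182 = -15978.71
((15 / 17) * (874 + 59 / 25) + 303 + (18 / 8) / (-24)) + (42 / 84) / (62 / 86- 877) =344673967/320280 = 1076.16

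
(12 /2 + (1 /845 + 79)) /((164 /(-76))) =-1364694/34645 = -39.39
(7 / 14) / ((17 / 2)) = 1/17 = 0.06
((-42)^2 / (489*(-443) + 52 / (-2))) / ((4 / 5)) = -2205/216653 = -0.01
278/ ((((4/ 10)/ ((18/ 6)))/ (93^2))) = 18033165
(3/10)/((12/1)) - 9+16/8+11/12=-727/120 = -6.06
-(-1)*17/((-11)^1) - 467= -5154/11 = -468.55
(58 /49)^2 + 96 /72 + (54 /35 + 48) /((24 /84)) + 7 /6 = 4256999/24010 = 177.30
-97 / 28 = -3.46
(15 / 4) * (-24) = -90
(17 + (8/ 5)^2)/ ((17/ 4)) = 4.60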